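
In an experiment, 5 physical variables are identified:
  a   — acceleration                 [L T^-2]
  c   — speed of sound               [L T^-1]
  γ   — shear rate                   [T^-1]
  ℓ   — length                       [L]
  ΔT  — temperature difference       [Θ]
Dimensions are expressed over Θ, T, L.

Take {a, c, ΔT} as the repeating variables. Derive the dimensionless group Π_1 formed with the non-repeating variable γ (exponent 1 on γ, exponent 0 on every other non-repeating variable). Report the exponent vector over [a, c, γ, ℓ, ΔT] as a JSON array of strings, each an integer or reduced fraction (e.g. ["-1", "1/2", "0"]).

Exponent matrix [Θ,T,L] × [a,c,γ,ℓ,ΔT]:
  Θ: [ 0  0  0  0  1]
  T: [-2 -1 -1  0  0]
  L: [ 1  1  0  1  0]
Echelon form has 3 nonzero rows (pivots: a,c,ΔT)
Repeat: a,c,ΔT; free: γ,ℓ
RREF:
  r0: [   1    0    1   -1    0]
  r1: [   0    1   -1    2    0]
  r2: [   0    0    0    0    1]
Fix exponent of γ at 1, ℓ at 0; solve each RREF row for its pivot's exponent:
  r0: exp(a) + (1)·1 = 0 ⇒ exp(a) = -1
  r1: exp(c) + (-1)·1 = 0 ⇒ exp(c) = 1
  r2: exp(ΔT) + (0)·1 = 0 ⇒ exp(ΔT) = 0
Π_1 = a^-1 · c · γ

["-1", "1", "1", "0", "0"]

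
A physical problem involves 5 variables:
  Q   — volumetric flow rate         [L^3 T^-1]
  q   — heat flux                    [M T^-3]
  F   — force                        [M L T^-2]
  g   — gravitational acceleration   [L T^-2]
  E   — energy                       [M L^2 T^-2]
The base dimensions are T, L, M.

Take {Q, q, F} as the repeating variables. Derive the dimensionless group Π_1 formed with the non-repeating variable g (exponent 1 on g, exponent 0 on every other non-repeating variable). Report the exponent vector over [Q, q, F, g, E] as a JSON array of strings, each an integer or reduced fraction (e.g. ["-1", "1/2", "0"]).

["-3/4", "-5/4", "5/4", "1", "0"]

Exponent matrix [T,L,M] × [Q,q,F,g,E]:
  T: [-1 -3 -2 -2 -2]
  L: [ 3  0  1  1  2]
  M: [ 0  1  1  0  1]
Row reduction gives pivot columns Q,q,F; rank = 3
Pivot set = {Q,q,F}, free = {g,E}
RREF:
  r0: [   1    0    0  3/4  1/4]
  r1: [   0    1    0  5/4 -1/4]
  r2: [   0    0    1 -5/4  5/4]
Fix exponent of g at 1, E at 0; solve each RREF row for its pivot's exponent:
  r0: exp(Q) + (3/4)·1 = 0 ⇒ exp(Q) = -3/4
  r1: exp(q) + (5/4)·1 = 0 ⇒ exp(q) = -5/4
  r2: exp(F) + (-5/4)·1 = 0 ⇒ exp(F) = 5/4
Π_1 = Q^(-3/4) · q^(-5/4) · F^(5/4) · g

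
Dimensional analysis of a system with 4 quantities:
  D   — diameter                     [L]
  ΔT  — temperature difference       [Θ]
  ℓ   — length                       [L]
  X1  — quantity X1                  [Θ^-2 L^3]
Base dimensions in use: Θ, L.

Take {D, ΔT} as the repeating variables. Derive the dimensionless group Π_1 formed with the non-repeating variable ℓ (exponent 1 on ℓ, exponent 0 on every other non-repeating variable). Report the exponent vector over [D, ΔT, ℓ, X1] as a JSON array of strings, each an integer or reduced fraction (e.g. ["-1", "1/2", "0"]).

Exponent matrix [Θ,L] × [D,ΔT,ℓ,X1]:
  Θ: [ 0  1  0 -2]
  L: [ 1  0  1  3]
Echelon form has 2 nonzero rows (pivots: D,ΔT)
Pivot set = {D,ΔT}, free = {ℓ,X1}
RREF:
  r0: [   1    0    1    3]
  r1: [   0    1    0   -2]
Fix exponent of ℓ at 1, X1 at 0; solve each RREF row for its pivot's exponent:
  r0: exp(D) + (1)·1 = 0 ⇒ exp(D) = -1
  r1: exp(ΔT) + (0)·1 = 0 ⇒ exp(ΔT) = 0
Π_1 = D^-1 · ℓ

["-1", "0", "1", "0"]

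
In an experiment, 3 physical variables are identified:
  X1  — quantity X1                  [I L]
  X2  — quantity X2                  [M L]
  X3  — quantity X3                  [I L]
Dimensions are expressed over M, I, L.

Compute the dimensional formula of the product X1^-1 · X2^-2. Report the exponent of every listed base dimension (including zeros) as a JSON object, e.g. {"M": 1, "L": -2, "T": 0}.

{"M": -2, "I": -1, "L": -3}

Exponent matrix [M,I,L] × [X1,X2,X3]:
  M: [ 0  1  0]
  I: [ 1  0  1]
  L: [ 1  1  1]
  [M]: (-1)·0+(-2)·1 = -2
  [I]: (-1)·1+(-2)·0 = -1
  [L]: (-1)·1+(-2)·1 = -3
⇒ M^-2 I^-1 L^-3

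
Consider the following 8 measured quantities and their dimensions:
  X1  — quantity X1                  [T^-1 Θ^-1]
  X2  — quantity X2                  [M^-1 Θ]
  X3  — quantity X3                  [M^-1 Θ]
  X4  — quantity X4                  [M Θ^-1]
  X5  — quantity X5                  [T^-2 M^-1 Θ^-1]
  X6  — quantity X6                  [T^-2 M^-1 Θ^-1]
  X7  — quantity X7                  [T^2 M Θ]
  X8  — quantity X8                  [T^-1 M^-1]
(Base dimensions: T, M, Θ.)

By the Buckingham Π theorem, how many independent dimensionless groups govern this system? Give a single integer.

6

Dimensional matrix (T×M×Θ by X1×X2×X3×X4×X5×X6×X7×X8):
  T: [-1  0  0  0 -2 -2  2 -1]
  M: [ 0 -1 -1  1 -1 -1  1 -1]
  Θ: [-1  1  1 -1 -1 -1  1  0]
Echelon form has 2 nonzero rows (pivots: X1,X2)
n=8, r=2 ⇒ 6 dimensionless groups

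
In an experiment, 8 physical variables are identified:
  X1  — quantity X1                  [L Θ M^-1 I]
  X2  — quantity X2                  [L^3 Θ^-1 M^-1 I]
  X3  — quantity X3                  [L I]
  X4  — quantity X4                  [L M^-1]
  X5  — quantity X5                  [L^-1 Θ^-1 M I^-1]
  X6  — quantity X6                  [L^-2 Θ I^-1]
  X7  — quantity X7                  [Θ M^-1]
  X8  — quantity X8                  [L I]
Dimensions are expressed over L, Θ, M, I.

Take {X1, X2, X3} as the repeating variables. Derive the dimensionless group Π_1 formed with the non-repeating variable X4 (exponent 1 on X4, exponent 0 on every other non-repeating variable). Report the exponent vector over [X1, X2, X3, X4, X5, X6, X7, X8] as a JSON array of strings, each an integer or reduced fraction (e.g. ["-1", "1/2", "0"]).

["-1/2", "-1/2", "1", "1", "0", "0", "0", "0"]

Write exponents as rows L,Θ,M,I / cols X1,X2,X3,X4,X5,X6,X7,X8:
  L: [ 1  3  1  1 -1 -2  0  1]
  Θ: [ 1 -1  0  0 -1  1  1  0]
  M: [-1 -1  0 -1  1  0 -1  0]
  I: [ 1  1  1  0 -1 -1  0  1]
Row reduction gives pivot columns X1,X2,X3; rank = 3
Pivot set = {X1,X2,X3}, free = {X4,X5,X6,X7,X8}
RREF:
  r0: [   1    0    0  1/2   -1  1/2    1    0]
  r1: [   0    1    0  1/2    0 -1/2    0    0]
  r2: [   0    0    1   -1    0   -1   -1    1]
  r3: [   0    0    0    0    0    0    0    0]
Fix exponent of X4 at 1, X5 at 0, X6 at 0, X7 at 0, X8 at 0; solve each RREF row for its pivot's exponent:
  r0: exp(X1) + (1/2)·1 = 0 ⇒ exp(X1) = -1/2
  r1: exp(X2) + (1/2)·1 = 0 ⇒ exp(X2) = -1/2
  r2: exp(X3) + (-1)·1 = 0 ⇒ exp(X3) = 1
Π_1 = X1^(-1/2) · X2^(-1/2) · X3 · X4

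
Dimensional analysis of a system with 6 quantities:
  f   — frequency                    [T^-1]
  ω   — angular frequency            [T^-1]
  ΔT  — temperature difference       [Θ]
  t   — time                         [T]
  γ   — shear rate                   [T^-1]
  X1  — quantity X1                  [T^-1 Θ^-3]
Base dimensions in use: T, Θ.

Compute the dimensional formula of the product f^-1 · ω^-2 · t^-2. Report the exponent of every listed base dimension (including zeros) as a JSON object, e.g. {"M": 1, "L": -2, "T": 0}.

Write exponents as rows T,Θ / cols f,ω,ΔT,t,γ,X1:
  T: [-1 -1  0  1 -1 -1]
  Θ: [ 0  0  1  0  0 -3]
  [T]: (-1)·-1+(-2)·-1+(-2)·1 = 1
  [Θ]: (-1)·0+(-2)·0+(-2)·0 = 0
⇒ T

{"T": 1, "Θ": 0}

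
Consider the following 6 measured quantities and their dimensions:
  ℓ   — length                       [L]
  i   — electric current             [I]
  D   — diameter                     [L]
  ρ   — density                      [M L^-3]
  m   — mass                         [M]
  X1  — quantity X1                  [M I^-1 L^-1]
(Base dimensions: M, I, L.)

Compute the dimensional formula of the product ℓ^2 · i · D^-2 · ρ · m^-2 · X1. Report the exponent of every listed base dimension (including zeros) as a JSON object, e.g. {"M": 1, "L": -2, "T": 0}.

Write exponents as rows M,I,L / cols ℓ,i,D,ρ,m,X1:
  M: [ 0  0  0  1  1  1]
  I: [ 0  1  0  0  0 -1]
  L: [ 1  0  1 -3  0 -1]
  [M]: (2)·0+(1)·0+(-2)·0+(1)·1+(-2)·1+(1)·1 = 0
  [I]: (2)·0+(1)·1+(-2)·0+(1)·0+(-2)·0+(1)·-1 = 0
  [L]: (2)·1+(1)·0+(-2)·1+(1)·-3+(-2)·0+(1)·-1 = -4
⇒ L^-4

{"M": 0, "I": 0, "L": -4}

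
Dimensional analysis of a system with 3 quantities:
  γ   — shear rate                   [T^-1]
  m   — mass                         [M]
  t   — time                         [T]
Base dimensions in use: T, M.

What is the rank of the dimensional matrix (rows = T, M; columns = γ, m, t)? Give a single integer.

Dimensional matrix (T×M by γ×m×t):
  T: [-1  0  1]
  M: [ 0  1  0]
Row reduction gives pivot columns γ,m; rank = 2

2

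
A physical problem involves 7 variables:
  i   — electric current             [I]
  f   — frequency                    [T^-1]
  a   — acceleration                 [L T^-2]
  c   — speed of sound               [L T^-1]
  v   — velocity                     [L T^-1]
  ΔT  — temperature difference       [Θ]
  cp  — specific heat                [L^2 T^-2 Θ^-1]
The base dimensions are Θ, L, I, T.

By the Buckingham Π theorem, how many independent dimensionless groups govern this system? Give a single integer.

3

Write exponents as rows Θ,L,I,T / cols i,f,a,c,v,ΔT,cp:
  Θ: [ 0  0  0  0  0  1 -1]
  L: [ 0  0  1  1  1  0  2]
  I: [ 1  0  0  0  0  0  0]
  T: [ 0 -1 -2 -1 -1  0 -2]
Echelon form has 4 nonzero rows (pivots: i,f,a,ΔT)
7 vars − rank 4 = 3 Π groups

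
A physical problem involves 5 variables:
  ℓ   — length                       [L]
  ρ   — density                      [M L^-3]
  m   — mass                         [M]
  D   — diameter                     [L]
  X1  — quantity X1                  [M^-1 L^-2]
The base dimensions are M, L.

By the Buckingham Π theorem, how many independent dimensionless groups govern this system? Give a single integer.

3

Dimensional matrix (M×L by ℓ×ρ×m×D×X1):
  M: [ 0  1  1  0 -1]
  L: [ 1 -3  0  1 -2]
Row reduction gives pivot columns ℓ,ρ; rank = 2
Π count = n − r = 5 − 2 = 3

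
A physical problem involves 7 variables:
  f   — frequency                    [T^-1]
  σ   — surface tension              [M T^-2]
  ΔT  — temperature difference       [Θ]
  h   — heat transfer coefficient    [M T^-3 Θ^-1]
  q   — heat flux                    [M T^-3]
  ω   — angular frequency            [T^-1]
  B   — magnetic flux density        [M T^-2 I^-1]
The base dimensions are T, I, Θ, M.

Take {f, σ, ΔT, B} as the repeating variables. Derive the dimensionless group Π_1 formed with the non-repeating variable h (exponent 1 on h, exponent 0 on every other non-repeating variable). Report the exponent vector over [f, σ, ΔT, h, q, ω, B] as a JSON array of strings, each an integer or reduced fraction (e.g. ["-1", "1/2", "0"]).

Write exponents as rows T,I,Θ,M / cols f,σ,ΔT,h,q,ω,B:
  T: [-1 -2  0 -3 -3 -1 -2]
  I: [ 0  0  0  0  0  0 -1]
  Θ: [ 0  0  1 -1  0  0  0]
  M: [ 0  1  0  1  1  0  1]
Echelon form has 4 nonzero rows (pivots: f,σ,ΔT,B)
Repeat: f,σ,ΔT,B; free: h,q,ω
RREF:
  r0: [   1    0    0    1    1    1    0]
  r1: [   0    1    0    1    1    0    0]
  r2: [   0    0    1   -1    0    0    0]
  r3: [   0    0    0    0    0    0    1]
Fix exponent of h at 1, q at 0, ω at 0; solve each RREF row for its pivot's exponent:
  r0: exp(f) + (1)·1 = 0 ⇒ exp(f) = -1
  r1: exp(σ) + (1)·1 = 0 ⇒ exp(σ) = -1
  r2: exp(ΔT) + (-1)·1 = 0 ⇒ exp(ΔT) = 1
  r3: exp(B) + (0)·1 = 0 ⇒ exp(B) = 0
Π_1 = f^-1 · σ^-1 · ΔT · h

["-1", "-1", "1", "1", "0", "0", "0"]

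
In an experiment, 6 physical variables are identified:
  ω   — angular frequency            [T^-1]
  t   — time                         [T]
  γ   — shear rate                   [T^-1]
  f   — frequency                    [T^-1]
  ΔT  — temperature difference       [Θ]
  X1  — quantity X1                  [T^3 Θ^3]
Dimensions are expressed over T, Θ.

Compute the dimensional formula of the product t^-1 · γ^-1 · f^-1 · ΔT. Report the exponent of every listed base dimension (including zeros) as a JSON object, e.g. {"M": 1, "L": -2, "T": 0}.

Dimensional matrix (T×Θ by ω×t×γ×f×ΔT×X1):
  T: [-1  1 -1 -1  0  3]
  Θ: [ 0  0  0  0  1  3]
  [T]: (-1)·1+(-1)·-1+(-1)·-1+(1)·0 = 1
  [Θ]: (-1)·0+(-1)·0+(-1)·0+(1)·1 = 1
⇒ T Θ

{"T": 1, "Θ": 1}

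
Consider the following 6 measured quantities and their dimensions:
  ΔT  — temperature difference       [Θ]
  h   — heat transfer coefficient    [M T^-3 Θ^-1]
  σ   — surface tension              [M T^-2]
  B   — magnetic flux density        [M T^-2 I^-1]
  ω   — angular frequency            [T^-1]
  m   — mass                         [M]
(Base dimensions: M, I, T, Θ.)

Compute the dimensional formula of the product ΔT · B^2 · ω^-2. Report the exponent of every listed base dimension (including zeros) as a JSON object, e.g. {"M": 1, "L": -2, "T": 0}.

Exponent matrix [M,I,T,Θ] × [ΔT,h,σ,B,ω,m]:
  M: [ 0  1  1  1  0  1]
  I: [ 0  0  0 -1  0  0]
  T: [ 0 -3 -2 -2 -1  0]
  Θ: [ 1 -1  0  0  0  0]
  [M]: (1)·0+(2)·1+(-2)·0 = 2
  [I]: (1)·0+(2)·-1+(-2)·0 = -2
  [T]: (1)·0+(2)·-2+(-2)·-1 = -2
  [Θ]: (1)·1+(2)·0+(-2)·0 = 1
⇒ M^2 I^-2 T^-2 Θ

{"M": 2, "I": -2, "T": -2, "Θ": 1}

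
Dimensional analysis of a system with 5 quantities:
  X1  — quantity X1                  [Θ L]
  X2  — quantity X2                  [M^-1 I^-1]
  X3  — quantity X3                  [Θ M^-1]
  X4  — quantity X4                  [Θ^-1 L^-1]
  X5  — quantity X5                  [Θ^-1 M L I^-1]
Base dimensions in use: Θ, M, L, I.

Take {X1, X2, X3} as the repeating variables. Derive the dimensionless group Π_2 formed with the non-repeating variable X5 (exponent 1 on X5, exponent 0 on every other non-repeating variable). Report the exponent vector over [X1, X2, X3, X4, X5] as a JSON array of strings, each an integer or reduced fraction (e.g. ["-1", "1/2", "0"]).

Write exponents as rows Θ,M,L,I / cols X1,X2,X3,X4,X5:
  Θ: [ 1  0  1 -1 -1]
  M: [ 0 -1 -1  0  1]
  L: [ 1  0  0 -1  1]
  I: [ 0 -1  0  0 -1]
Echelon form has 3 nonzero rows (pivots: X1,X2,X3)
Pivot set = {X1,X2,X3}, free = {X4,X5}
RREF:
  r0: [   1    0    0   -1    1]
  r1: [   0    1    0    0    1]
  r2: [   0    0    1    0   -2]
  r3: [   0    0    0    0    0]
Fix exponent of X5 at 1, X4 at 0; solve each RREF row for its pivot's exponent:
  r0: exp(X1) + (1)·1 = 0 ⇒ exp(X1) = -1
  r1: exp(X2) + (1)·1 = 0 ⇒ exp(X2) = -1
  r2: exp(X3) + (-2)·1 = 0 ⇒ exp(X3) = 2
Π_2 = X1^-1 · X2^-1 · X3^2 · X5

["-1", "-1", "2", "0", "1"]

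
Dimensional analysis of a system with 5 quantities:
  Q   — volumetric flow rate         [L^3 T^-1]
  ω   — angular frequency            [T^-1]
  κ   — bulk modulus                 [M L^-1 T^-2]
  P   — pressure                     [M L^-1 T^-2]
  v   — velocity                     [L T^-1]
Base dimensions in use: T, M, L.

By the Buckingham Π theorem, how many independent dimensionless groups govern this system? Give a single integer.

2

Write exponents as rows T,M,L / cols Q,ω,κ,P,v:
  T: [-1 -1 -2 -2 -1]
  M: [ 0  0  1  1  0]
  L: [ 3  0 -1 -1  1]
Echelon form has 3 nonzero rows (pivots: Q,ω,κ)
5 vars − rank 3 = 2 Π groups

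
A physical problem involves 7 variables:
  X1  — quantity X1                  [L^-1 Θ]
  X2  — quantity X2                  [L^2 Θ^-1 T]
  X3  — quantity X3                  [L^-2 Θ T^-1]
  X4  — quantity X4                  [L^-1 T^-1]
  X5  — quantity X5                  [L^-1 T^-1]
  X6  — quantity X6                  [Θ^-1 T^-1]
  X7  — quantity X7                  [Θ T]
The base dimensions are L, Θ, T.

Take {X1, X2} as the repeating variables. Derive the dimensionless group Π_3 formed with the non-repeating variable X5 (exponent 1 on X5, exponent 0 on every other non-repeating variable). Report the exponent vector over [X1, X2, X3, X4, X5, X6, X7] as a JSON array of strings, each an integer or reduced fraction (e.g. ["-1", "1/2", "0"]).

["1", "1", "0", "0", "1", "0", "0"]

Dimensional matrix (L×Θ×T by X1×X2×X3×X4×X5×X6×X7):
  L: [-1  2 -2 -1 -1  0  0]
  Θ: [ 1 -1  1  0  0 -1  1]
  T: [ 0  1 -1 -1 -1 -1  1]
RREF → pivots at {X1,X2} ⇒ r = 2
Pivot set = {X1,X2}, free = {X3,X4,X5,X6,X7}
RREF:
  r0: [   1    0    0   -1   -1   -2    2]
  r1: [   0    1   -1   -1   -1   -1    1]
  r2: [   0    0    0    0    0    0    0]
Fix exponent of X5 at 1, X3 at 0, X4 at 0, X6 at 0, X7 at 0; solve each RREF row for its pivot's exponent:
  r0: exp(X1) + (-1)·1 = 0 ⇒ exp(X1) = 1
  r1: exp(X2) + (-1)·1 = 0 ⇒ exp(X2) = 1
Π_3 = X1 · X2 · X5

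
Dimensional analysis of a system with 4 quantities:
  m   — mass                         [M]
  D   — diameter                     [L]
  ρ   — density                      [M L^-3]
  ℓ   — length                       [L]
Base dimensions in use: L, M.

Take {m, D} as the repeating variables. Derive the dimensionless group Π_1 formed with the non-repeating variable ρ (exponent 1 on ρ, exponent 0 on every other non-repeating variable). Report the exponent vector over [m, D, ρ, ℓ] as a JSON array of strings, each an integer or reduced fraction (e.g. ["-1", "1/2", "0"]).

Exponent matrix [L,M] × [m,D,ρ,ℓ]:
  L: [ 0  1 -3  1]
  M: [ 1  0  1  0]
Row reduction gives pivot columns m,D; rank = 2
Repeat: m,D; free: ρ,ℓ
RREF:
  r0: [   1    0    1    0]
  r1: [   0    1   -3    1]
Fix exponent of ρ at 1, ℓ at 0; solve each RREF row for its pivot's exponent:
  r0: exp(m) + (1)·1 = 0 ⇒ exp(m) = -1
  r1: exp(D) + (-3)·1 = 0 ⇒ exp(D) = 3
Π_1 = m^-1 · D^3 · ρ

["-1", "3", "1", "0"]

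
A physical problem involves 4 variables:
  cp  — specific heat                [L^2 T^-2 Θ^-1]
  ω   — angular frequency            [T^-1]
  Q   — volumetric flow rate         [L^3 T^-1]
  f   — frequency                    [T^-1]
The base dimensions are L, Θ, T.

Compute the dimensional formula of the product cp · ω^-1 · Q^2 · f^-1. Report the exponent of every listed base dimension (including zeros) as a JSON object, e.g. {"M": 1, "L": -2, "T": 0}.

Write exponents as rows L,Θ,T / cols cp,ω,Q,f:
  L: [ 2  0  3  0]
  Θ: [-1  0  0  0]
  T: [-2 -1 -1 -1]
  [L]: (1)·2+(-1)·0+(2)·3+(-1)·0 = 8
  [Θ]: (1)·-1+(-1)·0+(2)·0+(-1)·0 = -1
  [T]: (1)·-2+(-1)·-1+(2)·-1+(-1)·-1 = -2
⇒ L^8 Θ^-1 T^-2

{"L": 8, "Θ": -1, "T": -2}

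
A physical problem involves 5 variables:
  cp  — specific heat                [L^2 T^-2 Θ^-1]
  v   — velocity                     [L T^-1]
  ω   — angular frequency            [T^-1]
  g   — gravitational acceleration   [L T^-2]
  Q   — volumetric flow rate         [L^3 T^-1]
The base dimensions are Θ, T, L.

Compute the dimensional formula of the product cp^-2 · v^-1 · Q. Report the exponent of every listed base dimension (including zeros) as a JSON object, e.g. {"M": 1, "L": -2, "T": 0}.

{"Θ": 2, "T": 4, "L": -2}

Write exponents as rows Θ,T,L / cols cp,v,ω,g,Q:
  Θ: [-1  0  0  0  0]
  T: [-2 -1 -1 -2 -1]
  L: [ 2  1  0  1  3]
  [Θ]: (-2)·-1+(-1)·0+(1)·0 = 2
  [T]: (-2)·-2+(-1)·-1+(1)·-1 = 4
  [L]: (-2)·2+(-1)·1+(1)·3 = -2
⇒ Θ^2 T^4 L^-2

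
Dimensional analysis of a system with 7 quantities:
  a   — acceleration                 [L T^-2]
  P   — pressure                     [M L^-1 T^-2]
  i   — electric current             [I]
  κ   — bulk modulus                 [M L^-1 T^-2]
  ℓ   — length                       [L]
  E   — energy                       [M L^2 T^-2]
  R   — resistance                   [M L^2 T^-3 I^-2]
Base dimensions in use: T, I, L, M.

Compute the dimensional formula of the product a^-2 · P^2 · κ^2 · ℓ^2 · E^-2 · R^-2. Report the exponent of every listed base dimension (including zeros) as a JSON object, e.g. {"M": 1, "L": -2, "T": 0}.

Write exponents as rows T,I,L,M / cols a,P,i,κ,ℓ,E,R:
  T: [-2 -2  0 -2  0 -2 -3]
  I: [ 0  0  1  0  0  0 -2]
  L: [ 1 -1  0 -1  1  2  2]
  M: [ 0  1  0  1  0  1  1]
  [T]: (-2)·-2+(2)·-2+(2)·-2+(2)·0+(-2)·-2+(-2)·-3 = 6
  [I]: (-2)·0+(2)·0+(2)·0+(2)·0+(-2)·0+(-2)·-2 = 4
  [L]: (-2)·1+(2)·-1+(2)·-1+(2)·1+(-2)·2+(-2)·2 = -12
  [M]: (-2)·0+(2)·1+(2)·1+(2)·0+(-2)·1+(-2)·1 = 0
⇒ T^6 I^4 L^-12

{"T": 6, "I": 4, "L": -12, "M": 0}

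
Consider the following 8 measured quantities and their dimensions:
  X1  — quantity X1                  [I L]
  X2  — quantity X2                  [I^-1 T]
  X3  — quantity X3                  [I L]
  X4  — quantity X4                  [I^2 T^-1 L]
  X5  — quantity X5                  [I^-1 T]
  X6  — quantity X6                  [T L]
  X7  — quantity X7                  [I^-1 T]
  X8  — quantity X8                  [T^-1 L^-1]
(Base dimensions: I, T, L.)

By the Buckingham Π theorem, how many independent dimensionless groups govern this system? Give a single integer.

Write exponents as rows I,T,L / cols X1,X2,X3,X4,X5,X6,X7,X8:
  I: [ 1 -1  1  2 -1  0 -1  0]
  T: [ 0  1  0 -1  1  1  1 -1]
  L: [ 1  0  1  1  0  1  0 -1]
Row reduction gives pivot columns X1,X2; rank = 2
Π count = n − r = 8 − 2 = 6

6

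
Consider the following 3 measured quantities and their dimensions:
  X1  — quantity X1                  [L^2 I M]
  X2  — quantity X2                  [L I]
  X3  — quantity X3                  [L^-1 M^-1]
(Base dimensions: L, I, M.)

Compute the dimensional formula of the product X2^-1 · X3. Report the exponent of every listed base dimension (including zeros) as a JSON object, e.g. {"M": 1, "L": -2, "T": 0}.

Dimensional matrix (L×I×M by X1×X2×X3):
  L: [ 2  1 -1]
  I: [ 1  1  0]
  M: [ 1  0 -1]
  [L]: (-1)·1+(1)·-1 = -2
  [I]: (-1)·1+(1)·0 = -1
  [M]: (-1)·0+(1)·-1 = -1
⇒ L^-2 I^-1 M^-1

{"L": -2, "I": -1, "M": -1}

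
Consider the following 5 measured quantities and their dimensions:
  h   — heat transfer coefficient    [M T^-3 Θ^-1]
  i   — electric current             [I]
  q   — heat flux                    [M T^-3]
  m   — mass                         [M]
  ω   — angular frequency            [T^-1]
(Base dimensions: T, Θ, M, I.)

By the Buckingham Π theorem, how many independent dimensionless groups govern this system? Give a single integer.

Exponent matrix [T,Θ,M,I] × [h,i,q,m,ω]:
  T: [-3  0 -3  0 -1]
  Θ: [-1  0  0  0  0]
  M: [ 1  0  1  1  0]
  I: [ 0  1  0  0  0]
Row reduction gives pivot columns h,i,q,m; rank = 4
n=5, r=4 ⇒ 1 dimensionless group

1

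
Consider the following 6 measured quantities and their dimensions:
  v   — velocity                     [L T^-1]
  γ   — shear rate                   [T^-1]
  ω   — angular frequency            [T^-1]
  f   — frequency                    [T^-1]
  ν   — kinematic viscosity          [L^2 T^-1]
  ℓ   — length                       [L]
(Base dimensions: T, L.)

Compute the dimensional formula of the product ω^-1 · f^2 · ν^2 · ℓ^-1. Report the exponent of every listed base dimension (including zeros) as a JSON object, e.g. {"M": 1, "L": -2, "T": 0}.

Write exponents as rows T,L / cols v,γ,ω,f,ν,ℓ:
  T: [-1 -1 -1 -1 -1  0]
  L: [ 1  0  0  0  2  1]
  [T]: (-1)·-1+(2)·-1+(2)·-1+(-1)·0 = -3
  [L]: (-1)·0+(2)·0+(2)·2+(-1)·1 = 3
⇒ T^-3 L^3

{"T": -3, "L": 3}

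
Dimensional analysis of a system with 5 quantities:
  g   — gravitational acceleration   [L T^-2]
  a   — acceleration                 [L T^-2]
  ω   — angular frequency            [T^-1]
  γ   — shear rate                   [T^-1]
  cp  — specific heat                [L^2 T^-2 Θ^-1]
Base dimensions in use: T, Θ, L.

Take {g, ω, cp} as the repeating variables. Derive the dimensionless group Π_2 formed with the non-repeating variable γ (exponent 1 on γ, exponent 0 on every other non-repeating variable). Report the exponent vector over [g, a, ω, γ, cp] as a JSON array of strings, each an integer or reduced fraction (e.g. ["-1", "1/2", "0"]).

["0", "0", "-1", "1", "0"]

Write exponents as rows T,Θ,L / cols g,a,ω,γ,cp:
  T: [-2 -2 -1 -1 -2]
  Θ: [ 0  0  0  0 -1]
  L: [ 1  1  0  0  2]
Row reduction gives pivot columns g,ω,cp; rank = 3
Pivot set = {g,ω,cp}, free = {a,γ}
RREF:
  r0: [   1    1    0    0    0]
  r1: [   0    0    1    1    0]
  r2: [   0    0    0    0    1]
Fix exponent of γ at 1, a at 0; solve each RREF row for its pivot's exponent:
  r0: exp(g) + (0)·1 = 0 ⇒ exp(g) = 0
  r1: exp(ω) + (1)·1 = 0 ⇒ exp(ω) = -1
  r2: exp(cp) + (0)·1 = 0 ⇒ exp(cp) = 0
Π_2 = ω^-1 · γ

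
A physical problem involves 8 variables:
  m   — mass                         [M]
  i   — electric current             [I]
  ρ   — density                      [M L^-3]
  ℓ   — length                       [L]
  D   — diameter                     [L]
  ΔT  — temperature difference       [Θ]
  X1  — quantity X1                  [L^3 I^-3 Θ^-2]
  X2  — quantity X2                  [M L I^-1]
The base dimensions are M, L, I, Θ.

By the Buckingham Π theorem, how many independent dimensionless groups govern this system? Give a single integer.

Write exponents as rows M,L,I,Θ / cols m,i,ρ,ℓ,D,ΔT,X1,X2:
  M: [ 1  0  1  0  0  0  0  1]
  L: [ 0  0 -3  1  1  0  3  1]
  I: [ 0  1  0  0  0  0 -3 -1]
  Θ: [ 0  0  0  0  0  1 -2  0]
Row reduction gives pivot columns m,i,ρ,ΔT; rank = 4
Π count = n − r = 8 − 4 = 4

4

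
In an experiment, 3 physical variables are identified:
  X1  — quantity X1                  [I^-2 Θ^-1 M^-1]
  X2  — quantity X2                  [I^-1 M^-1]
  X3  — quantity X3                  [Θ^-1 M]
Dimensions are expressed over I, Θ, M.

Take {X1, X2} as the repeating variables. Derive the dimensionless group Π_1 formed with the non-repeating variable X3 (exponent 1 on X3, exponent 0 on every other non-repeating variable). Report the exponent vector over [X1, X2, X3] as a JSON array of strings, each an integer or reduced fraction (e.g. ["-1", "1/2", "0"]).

["-1", "2", "1"]

Exponent matrix [I,Θ,M] × [X1,X2,X3]:
  I: [-2 -1  0]
  Θ: [-1  0 -1]
  M: [-1 -1  1]
Echelon form has 2 nonzero rows (pivots: X1,X2)
Pivot set = {X1,X2}, free = {X3}
RREF:
  r0: [   1    0    1]
  r1: [   0    1   -2]
  r2: [   0    0    0]
Fix exponent of X3 at 1; solve each RREF row for its pivot's exponent:
  r0: exp(X1) + (1)·1 = 0 ⇒ exp(X1) = -1
  r1: exp(X2) + (-2)·1 = 0 ⇒ exp(X2) = 2
Π_1 = X1^-1 · X2^2 · X3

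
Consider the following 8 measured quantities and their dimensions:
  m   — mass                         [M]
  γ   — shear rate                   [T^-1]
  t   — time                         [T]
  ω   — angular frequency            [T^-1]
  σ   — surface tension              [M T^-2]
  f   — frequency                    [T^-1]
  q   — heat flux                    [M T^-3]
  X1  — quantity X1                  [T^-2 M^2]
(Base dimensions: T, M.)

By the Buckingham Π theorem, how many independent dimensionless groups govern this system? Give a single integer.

Dimensional matrix (T×M by m×γ×t×ω×σ×f×q×X1):
  T: [ 0 -1  1 -1 -2 -1 -3 -2]
  M: [ 1  0  0  0  1  0  1  2]
Row reduction gives pivot columns m,γ; rank = 2
Π count = n − r = 8 − 2 = 6

6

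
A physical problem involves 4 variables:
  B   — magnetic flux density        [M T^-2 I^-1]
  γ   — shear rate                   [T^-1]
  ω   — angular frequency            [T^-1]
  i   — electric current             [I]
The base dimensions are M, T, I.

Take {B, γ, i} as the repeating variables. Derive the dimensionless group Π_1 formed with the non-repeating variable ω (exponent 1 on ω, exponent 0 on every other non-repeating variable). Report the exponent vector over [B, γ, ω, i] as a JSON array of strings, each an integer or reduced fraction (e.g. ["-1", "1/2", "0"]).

["0", "-1", "1", "0"]

Dimensional matrix (M×T×I by B×γ×ω×i):
  M: [ 1  0  0  0]
  T: [-2 -1 -1  0]
  I: [-1  0  0  1]
Echelon form has 3 nonzero rows (pivots: B,γ,i)
Pivot set = {B,γ,i}, free = {ω}
RREF:
  r0: [   1    0    0    0]
  r1: [   0    1    1    0]
  r2: [   0    0    0    1]
Fix exponent of ω at 1; solve each RREF row for its pivot's exponent:
  r0: exp(B) + (0)·1 = 0 ⇒ exp(B) = 0
  r1: exp(γ) + (1)·1 = 0 ⇒ exp(γ) = -1
  r2: exp(i) + (0)·1 = 0 ⇒ exp(i) = 0
Π_1 = γ^-1 · ω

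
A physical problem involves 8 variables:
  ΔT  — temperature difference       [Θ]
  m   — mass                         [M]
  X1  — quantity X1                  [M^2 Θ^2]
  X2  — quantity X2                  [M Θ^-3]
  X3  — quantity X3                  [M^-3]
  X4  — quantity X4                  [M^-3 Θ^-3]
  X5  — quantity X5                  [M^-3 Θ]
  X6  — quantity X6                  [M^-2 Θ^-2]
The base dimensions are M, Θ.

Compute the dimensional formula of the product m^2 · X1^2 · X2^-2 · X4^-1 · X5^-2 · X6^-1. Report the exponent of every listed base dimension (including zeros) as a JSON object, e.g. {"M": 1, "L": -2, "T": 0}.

Dimensional matrix (M×Θ by ΔT×m×X1×X2×X3×X4×X5×X6):
  M: [ 0  1  2  1 -3 -3 -3 -2]
  Θ: [ 1  0  2 -3  0 -3  1 -2]
  [M]: (2)·1+(2)·2+(-2)·1+(-1)·-3+(-2)·-3+(-1)·-2 = 15
  [Θ]: (2)·0+(2)·2+(-2)·-3+(-1)·-3+(-2)·1+(-1)·-2 = 13
⇒ M^15 Θ^13

{"M": 15, "Θ": 13}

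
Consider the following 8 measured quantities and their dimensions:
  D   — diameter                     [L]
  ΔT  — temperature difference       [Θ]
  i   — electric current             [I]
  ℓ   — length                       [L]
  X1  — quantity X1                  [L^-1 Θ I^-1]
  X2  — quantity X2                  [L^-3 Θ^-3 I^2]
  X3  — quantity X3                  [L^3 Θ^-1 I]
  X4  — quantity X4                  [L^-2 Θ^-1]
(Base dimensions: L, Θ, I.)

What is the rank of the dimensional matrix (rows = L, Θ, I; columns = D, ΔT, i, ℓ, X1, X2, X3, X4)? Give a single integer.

Dimensional matrix (L×Θ×I by D×ΔT×i×ℓ×X1×X2×X3×X4):
  L: [ 1  0  0  1 -1 -3  3 -2]
  Θ: [ 0  1  0  0  1 -3 -1 -1]
  I: [ 0  0  1  0 -1  2  1  0]
Row reduction gives pivot columns D,ΔT,i; rank = 3

3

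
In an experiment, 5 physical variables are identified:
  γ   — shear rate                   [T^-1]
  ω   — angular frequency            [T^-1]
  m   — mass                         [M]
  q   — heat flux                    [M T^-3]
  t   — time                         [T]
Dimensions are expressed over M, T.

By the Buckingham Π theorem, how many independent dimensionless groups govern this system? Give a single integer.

3

Dimensional matrix (M×T by γ×ω×m×q×t):
  M: [ 0  0  1  1  0]
  T: [-1 -1  0 -3  1]
Echelon form has 2 nonzero rows (pivots: γ,m)
n=5, r=2 ⇒ 3 dimensionless groups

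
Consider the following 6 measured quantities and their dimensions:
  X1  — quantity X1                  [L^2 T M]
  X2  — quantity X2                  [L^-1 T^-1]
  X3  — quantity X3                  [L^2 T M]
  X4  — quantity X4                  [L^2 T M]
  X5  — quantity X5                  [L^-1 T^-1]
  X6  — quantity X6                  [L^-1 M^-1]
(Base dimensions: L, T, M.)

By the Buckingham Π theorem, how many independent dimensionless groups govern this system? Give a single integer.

Exponent matrix [L,T,M] × [X1,X2,X3,X4,X5,X6]:
  L: [ 2 -1  2  2 -1 -1]
  T: [ 1 -1  1  1 -1  0]
  M: [ 1  0  1  1  0 -1]
Echelon form has 2 nonzero rows (pivots: X1,X2)
n=6, r=2 ⇒ 4 dimensionless groups

4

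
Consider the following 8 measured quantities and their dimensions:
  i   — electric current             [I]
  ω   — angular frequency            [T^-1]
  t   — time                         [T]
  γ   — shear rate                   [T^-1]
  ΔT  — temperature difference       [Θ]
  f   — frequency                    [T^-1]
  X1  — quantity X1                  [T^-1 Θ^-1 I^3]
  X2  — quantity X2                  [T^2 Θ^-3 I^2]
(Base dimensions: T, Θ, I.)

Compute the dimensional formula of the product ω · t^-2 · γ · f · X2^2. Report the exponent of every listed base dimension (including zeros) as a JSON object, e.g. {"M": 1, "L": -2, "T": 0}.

{"T": -1, "Θ": -6, "I": 4}

Write exponents as rows T,Θ,I / cols i,ω,t,γ,ΔT,f,X1,X2:
  T: [ 0 -1  1 -1  0 -1 -1  2]
  Θ: [ 0  0  0  0  1  0 -1 -3]
  I: [ 1  0  0  0  0  0  3  2]
  [T]: (1)·-1+(-2)·1+(1)·-1+(1)·-1+(2)·2 = -1
  [Θ]: (1)·0+(-2)·0+(1)·0+(1)·0+(2)·-3 = -6
  [I]: (1)·0+(-2)·0+(1)·0+(1)·0+(2)·2 = 4
⇒ T^-1 Θ^-6 I^4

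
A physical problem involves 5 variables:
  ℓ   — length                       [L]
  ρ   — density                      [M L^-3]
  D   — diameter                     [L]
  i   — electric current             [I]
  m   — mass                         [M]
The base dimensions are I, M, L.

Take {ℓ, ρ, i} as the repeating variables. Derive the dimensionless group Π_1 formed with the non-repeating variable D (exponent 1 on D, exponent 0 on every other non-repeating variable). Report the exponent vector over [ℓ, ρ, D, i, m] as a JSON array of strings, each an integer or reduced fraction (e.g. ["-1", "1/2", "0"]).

Exponent matrix [I,M,L] × [ℓ,ρ,D,i,m]:
  I: [ 0  0  0  1  0]
  M: [ 0  1  0  0  1]
  L: [ 1 -3  1  0  0]
Echelon form has 3 nonzero rows (pivots: ℓ,ρ,i)
Pivot set = {ℓ,ρ,i}, free = {D,m}
RREF:
  r0: [   1    0    1    0    3]
  r1: [   0    1    0    0    1]
  r2: [   0    0    0    1    0]
Fix exponent of D at 1, m at 0; solve each RREF row for its pivot's exponent:
  r0: exp(ℓ) + (1)·1 = 0 ⇒ exp(ℓ) = -1
  r1: exp(ρ) + (0)·1 = 0 ⇒ exp(ρ) = 0
  r2: exp(i) + (0)·1 = 0 ⇒ exp(i) = 0
Π_1 = ℓ^-1 · D

["-1", "0", "1", "0", "0"]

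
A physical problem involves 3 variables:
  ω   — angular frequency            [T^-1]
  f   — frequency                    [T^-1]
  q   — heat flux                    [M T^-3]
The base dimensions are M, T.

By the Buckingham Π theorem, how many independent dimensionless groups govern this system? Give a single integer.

Exponent matrix [M,T] × [ω,f,q]:
  M: [ 0  0  1]
  T: [-1 -1 -3]
RREF → pivots at {ω,q} ⇒ r = 2
Π count = n − r = 3 − 2 = 1

1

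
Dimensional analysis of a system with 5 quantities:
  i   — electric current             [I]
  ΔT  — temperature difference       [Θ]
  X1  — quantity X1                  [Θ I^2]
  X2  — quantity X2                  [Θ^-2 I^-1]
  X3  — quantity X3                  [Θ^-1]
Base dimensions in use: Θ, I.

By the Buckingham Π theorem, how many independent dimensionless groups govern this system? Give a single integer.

Exponent matrix [Θ,I] × [i,ΔT,X1,X2,X3]:
  Θ: [ 0  1  1 -2 -1]
  I: [ 1  0  2 -1  0]
RREF → pivots at {i,ΔT} ⇒ r = 2
n=5, r=2 ⇒ 3 dimensionless groups

3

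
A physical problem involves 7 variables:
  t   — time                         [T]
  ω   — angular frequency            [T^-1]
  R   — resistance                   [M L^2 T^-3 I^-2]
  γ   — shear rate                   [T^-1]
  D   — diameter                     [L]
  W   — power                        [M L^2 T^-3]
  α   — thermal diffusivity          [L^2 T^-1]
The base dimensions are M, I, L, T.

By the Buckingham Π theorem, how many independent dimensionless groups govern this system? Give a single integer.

Dimensional matrix (M×I×L×T by t×ω×R×γ×D×W×α):
  M: [ 0  0  1  0  0  1  0]
  I: [ 0  0 -2  0  0  0  0]
  L: [ 0  0  2  0  1  2  2]
  T: [ 1 -1 -3 -1  0 -3 -1]
RREF → pivots at {t,R,D,W} ⇒ r = 4
Π count = n − r = 7 − 4 = 3

3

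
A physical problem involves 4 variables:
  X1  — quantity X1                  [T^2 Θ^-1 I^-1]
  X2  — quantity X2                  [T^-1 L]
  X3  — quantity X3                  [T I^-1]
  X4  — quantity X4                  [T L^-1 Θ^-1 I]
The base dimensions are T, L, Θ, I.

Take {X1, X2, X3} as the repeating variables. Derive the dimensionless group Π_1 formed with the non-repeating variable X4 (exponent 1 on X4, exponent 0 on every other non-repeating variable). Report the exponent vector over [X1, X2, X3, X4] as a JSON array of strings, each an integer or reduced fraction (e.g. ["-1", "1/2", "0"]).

Dimensional matrix (T×L×Θ×I by X1×X2×X3×X4):
  T: [ 2 -1  1  1]
  L: [ 0  1  0 -1]
  Θ: [-1  0  0 -1]
  I: [-1  0 -1  1]
Echelon form has 3 nonzero rows (pivots: X1,X2,X3)
Repeat: X1,X2,X3; free: X4
RREF:
  r0: [   1    0    0    1]
  r1: [   0    1    0   -1]
  r2: [   0    0    1   -2]
  r3: [   0    0    0    0]
Fix exponent of X4 at 1; solve each RREF row for its pivot's exponent:
  r0: exp(X1) + (1)·1 = 0 ⇒ exp(X1) = -1
  r1: exp(X2) + (-1)·1 = 0 ⇒ exp(X2) = 1
  r2: exp(X3) + (-2)·1 = 0 ⇒ exp(X3) = 2
Π_1 = X1^-1 · X2 · X3^2 · X4

["-1", "1", "2", "1"]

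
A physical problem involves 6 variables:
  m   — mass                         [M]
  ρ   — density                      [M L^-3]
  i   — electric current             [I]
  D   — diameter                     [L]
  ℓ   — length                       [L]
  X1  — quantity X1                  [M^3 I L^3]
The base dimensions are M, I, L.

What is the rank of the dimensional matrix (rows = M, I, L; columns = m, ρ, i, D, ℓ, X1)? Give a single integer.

Exponent matrix [M,I,L] × [m,ρ,i,D,ℓ,X1]:
  M: [ 1  1  0  0  0  3]
  I: [ 0  0  1  0  0  1]
  L: [ 0 -3  0  1  1  3]
Row reduction gives pivot columns m,ρ,i; rank = 3

3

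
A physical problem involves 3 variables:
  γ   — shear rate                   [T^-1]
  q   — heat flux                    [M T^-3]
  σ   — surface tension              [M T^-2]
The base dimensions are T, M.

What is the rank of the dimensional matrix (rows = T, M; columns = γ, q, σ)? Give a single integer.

Exponent matrix [T,M] × [γ,q,σ]:
  T: [-1 -3 -2]
  M: [ 0  1  1]
RREF → pivots at {γ,q} ⇒ r = 2

2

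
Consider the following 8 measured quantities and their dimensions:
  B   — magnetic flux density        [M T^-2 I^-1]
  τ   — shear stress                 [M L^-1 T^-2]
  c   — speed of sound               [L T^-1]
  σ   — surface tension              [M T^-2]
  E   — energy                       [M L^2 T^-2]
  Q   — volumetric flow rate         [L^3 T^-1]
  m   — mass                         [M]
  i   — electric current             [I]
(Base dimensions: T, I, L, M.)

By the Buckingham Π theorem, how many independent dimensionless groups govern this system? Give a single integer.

Write exponents as rows T,I,L,M / cols B,τ,c,σ,E,Q,m,i:
  T: [-2 -2 -1 -2 -2 -1  0  0]
  I: [-1  0  0  0  0  0  0  1]
  L: [ 0 -1  1  0  2  3  0  0]
  M: [ 1  1  0  1  1  0  1  0]
Row reduction gives pivot columns B,τ,c,σ; rank = 4
8 vars − rank 4 = 4 Π groups

4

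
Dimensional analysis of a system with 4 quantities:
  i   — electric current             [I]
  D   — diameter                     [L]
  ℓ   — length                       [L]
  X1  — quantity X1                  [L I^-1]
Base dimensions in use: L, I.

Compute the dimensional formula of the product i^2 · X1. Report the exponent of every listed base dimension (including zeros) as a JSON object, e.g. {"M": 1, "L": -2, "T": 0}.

Write exponents as rows L,I / cols i,D,ℓ,X1:
  L: [ 0  1  1  1]
  I: [ 1  0  0 -1]
  [L]: (2)·0+(1)·1 = 1
  [I]: (2)·1+(1)·-1 = 1
⇒ L I

{"L": 1, "I": 1}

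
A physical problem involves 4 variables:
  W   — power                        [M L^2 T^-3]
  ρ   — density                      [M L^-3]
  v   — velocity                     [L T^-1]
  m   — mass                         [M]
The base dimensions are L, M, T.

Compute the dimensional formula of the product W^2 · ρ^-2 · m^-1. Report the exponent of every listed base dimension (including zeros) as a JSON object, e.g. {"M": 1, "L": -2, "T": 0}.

Write exponents as rows L,M,T / cols W,ρ,v,m:
  L: [ 2 -3  1  0]
  M: [ 1  1  0  1]
  T: [-3  0 -1  0]
  [L]: (2)·2+(-2)·-3+(-1)·0 = 10
  [M]: (2)·1+(-2)·1+(-1)·1 = -1
  [T]: (2)·-3+(-2)·0+(-1)·0 = -6
⇒ L^10 M^-1 T^-6

{"L": 10, "M": -1, "T": -6}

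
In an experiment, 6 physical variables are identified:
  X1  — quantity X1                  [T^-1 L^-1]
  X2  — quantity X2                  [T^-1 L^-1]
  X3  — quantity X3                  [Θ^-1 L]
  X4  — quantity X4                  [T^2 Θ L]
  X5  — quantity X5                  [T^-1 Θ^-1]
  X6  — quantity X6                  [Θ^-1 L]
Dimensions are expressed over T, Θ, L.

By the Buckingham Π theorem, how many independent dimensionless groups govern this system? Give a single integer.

Dimensional matrix (T×Θ×L by X1×X2×X3×X4×X5×X6):
  T: [-1 -1  0  2 -1  0]
  Θ: [ 0  0 -1  1 -1 -1]
  L: [-1 -1  1  1  0  1]
Echelon form has 2 nonzero rows (pivots: X1,X3)
n=6, r=2 ⇒ 4 dimensionless groups

4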